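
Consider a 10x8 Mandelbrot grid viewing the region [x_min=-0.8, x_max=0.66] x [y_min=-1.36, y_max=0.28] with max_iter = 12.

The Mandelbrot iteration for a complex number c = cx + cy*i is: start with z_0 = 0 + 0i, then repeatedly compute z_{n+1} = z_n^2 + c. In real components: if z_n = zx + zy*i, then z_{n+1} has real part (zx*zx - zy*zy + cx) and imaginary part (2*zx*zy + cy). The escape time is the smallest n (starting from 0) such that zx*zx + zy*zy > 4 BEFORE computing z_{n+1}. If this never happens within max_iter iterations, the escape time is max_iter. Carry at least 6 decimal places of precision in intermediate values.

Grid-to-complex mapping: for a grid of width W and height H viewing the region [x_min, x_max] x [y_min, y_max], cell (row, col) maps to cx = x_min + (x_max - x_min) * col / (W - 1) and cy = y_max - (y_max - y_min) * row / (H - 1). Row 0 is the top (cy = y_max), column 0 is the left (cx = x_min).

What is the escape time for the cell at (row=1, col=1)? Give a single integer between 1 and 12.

z_0 = 0 + 0i, c = -0.6378 + 0.0457i
Iter 1: z = -0.6378 + 0.0457i, |z|^2 = 0.4089
Iter 2: z = -0.2331 + -0.0126i, |z|^2 = 0.0545
Iter 3: z = -0.5836 + 0.0516i, |z|^2 = 0.3432
Iter 4: z = -0.2999 + -0.0145i, |z|^2 = 0.0901
Iter 5: z = -0.5481 + 0.0544i, |z|^2 = 0.3033
Iter 6: z = -0.3404 + -0.0139i, |z|^2 = 0.1160
Iter 7: z = -0.5221 + 0.0552i, |z|^2 = 0.2757
Iter 8: z = -0.3682 + -0.0119i, |z|^2 = 0.1357
Iter 9: z = -0.5023 + 0.0545i, |z|^2 = 0.2553
Iter 10: z = -0.3884 + -0.0090i, |z|^2 = 0.1509
Iter 11: z = -0.4870 + 0.0527i, |z|^2 = 0.2400

Answer: 12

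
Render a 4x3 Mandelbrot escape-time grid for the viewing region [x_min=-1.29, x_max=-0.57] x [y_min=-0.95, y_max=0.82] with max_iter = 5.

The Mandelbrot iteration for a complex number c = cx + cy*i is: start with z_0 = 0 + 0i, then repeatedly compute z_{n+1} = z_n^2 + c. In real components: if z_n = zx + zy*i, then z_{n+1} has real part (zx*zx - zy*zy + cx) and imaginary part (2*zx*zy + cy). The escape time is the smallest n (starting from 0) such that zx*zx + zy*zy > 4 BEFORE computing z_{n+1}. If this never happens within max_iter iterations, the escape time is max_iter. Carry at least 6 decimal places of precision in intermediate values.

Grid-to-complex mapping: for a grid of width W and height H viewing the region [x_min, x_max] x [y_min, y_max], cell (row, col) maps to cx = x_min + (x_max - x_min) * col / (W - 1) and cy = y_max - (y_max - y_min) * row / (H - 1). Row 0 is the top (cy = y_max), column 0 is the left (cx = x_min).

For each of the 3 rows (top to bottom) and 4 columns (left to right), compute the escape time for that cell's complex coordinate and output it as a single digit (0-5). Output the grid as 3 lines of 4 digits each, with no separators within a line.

Answer: 3344
5555
3334

Derivation:
(row=0, col=0): c = -1.2900 + 0.8200i → escape time 3
(row=0, col=1): c = -1.0500 + 0.8200i → escape time 3
(row=0, col=2): c = -0.8100 + 0.8200i → escape time 4
(row=0, col=3): c = -0.5700 + 0.8200i → escape time 4
(row=1, col=0): c = -1.2900 + -0.0650i → escape time 5
(row=1, col=1): c = -1.0500 + -0.0650i → escape time 5
(row=1, col=2): c = -0.8100 + -0.0650i → escape time 5
(row=1, col=3): c = -0.5700 + -0.0650i → escape time 5
(row=2, col=0): c = -1.2900 + -0.9500i → escape time 3
(row=2, col=1): c = -1.0500 + -0.9500i → escape time 3
(row=2, col=2): c = -0.8100 + -0.9500i → escape time 3
(row=2, col=3): c = -0.5700 + -0.9500i → escape time 4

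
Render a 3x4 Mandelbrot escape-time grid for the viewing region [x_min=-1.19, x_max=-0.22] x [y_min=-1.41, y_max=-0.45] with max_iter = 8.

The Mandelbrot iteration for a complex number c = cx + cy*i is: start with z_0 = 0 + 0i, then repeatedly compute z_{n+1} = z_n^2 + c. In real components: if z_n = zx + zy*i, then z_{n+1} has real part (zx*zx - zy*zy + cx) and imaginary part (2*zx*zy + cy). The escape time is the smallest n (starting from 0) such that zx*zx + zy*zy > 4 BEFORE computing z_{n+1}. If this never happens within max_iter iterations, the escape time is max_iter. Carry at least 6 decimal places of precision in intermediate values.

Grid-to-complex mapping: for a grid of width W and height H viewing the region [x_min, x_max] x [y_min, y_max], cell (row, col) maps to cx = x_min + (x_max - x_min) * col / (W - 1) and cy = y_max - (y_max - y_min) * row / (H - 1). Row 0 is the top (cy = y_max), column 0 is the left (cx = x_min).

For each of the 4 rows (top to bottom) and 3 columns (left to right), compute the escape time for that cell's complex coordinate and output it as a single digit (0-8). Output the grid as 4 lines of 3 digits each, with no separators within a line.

Answer: 688
348
337
222

Derivation:
(row=0, col=0): c = -1.1900 + -0.4500i → escape time 6
(row=0, col=1): c = -0.7050 + -0.4500i → escape time 8
(row=0, col=2): c = -0.2200 + -0.4500i → escape time 8
(row=1, col=0): c = -1.1900 + -0.7700i → escape time 3
(row=1, col=1): c = -0.7050 + -0.7700i → escape time 4
(row=1, col=2): c = -0.2200 + -0.7700i → escape time 8
(row=2, col=0): c = -1.1900 + -1.0900i → escape time 3
(row=2, col=1): c = -0.7050 + -1.0900i → escape time 3
(row=2, col=2): c = -0.2200 + -1.0900i → escape time 7
(row=3, col=0): c = -1.1900 + -1.4100i → escape time 2
(row=3, col=1): c = -0.7050 + -1.4100i → escape time 2
(row=3, col=2): c = -0.2200 + -1.4100i → escape time 2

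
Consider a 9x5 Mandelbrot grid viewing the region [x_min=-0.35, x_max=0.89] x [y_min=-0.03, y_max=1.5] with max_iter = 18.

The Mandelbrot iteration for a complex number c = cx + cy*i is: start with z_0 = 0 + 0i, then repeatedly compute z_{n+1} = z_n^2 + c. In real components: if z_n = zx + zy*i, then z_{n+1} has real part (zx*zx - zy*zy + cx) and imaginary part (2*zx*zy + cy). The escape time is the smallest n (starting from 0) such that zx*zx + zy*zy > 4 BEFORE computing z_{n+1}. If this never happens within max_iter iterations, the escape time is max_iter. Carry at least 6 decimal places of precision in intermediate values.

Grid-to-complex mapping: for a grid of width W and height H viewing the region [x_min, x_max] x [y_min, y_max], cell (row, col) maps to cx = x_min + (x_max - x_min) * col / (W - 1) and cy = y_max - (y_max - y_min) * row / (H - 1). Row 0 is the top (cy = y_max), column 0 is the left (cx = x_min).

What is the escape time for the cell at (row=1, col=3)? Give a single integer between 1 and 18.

z_0 = 0 + 0i, c = 0.1150 + 1.1175i
Iter 1: z = 0.1150 + 1.1175i, |z|^2 = 1.2620
Iter 2: z = -1.1206 + 1.3745i, |z|^2 = 3.1450
Iter 3: z = -0.5186 + -1.9630i, |z|^2 = 4.1225
Escaped at iteration 3

Answer: 3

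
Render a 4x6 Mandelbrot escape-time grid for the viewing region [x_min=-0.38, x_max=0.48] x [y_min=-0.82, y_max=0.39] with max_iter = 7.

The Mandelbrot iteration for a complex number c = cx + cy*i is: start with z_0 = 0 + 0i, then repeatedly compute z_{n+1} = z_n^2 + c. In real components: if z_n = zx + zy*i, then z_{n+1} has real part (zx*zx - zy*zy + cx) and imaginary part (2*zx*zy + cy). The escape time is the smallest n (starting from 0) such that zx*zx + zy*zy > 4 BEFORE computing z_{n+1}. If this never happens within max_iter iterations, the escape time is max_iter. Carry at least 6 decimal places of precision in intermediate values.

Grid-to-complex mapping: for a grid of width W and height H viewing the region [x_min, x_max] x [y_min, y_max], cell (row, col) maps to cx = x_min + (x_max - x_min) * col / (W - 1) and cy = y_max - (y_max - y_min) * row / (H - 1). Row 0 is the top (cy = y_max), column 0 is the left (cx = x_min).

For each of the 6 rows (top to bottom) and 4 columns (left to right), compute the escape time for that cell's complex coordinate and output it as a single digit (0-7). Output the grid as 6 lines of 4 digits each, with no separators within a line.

(row=0, col=0): c = -0.3800 + 0.3900i → escape time 7
(row=0, col=1): c = -0.0933 + 0.3900i → escape time 7
(row=0, col=2): c = 0.1933 + 0.3900i → escape time 7
(row=0, col=3): c = 0.4800 + 0.3900i → escape time 6
(row=1, col=0): c = -0.3800 + 0.1480i → escape time 7
(row=1, col=1): c = -0.0933 + 0.1480i → escape time 7
(row=1, col=2): c = 0.1933 + 0.1480i → escape time 7
(row=1, col=3): c = 0.4800 + 0.1480i → escape time 5
(row=2, col=0): c = -0.3800 + -0.0940i → escape time 7
(row=2, col=1): c = -0.0933 + -0.0940i → escape time 7
(row=2, col=2): c = 0.1933 + -0.0940i → escape time 7
(row=2, col=3): c = 0.4800 + -0.0940i → escape time 5
(row=3, col=0): c = -0.3800 + -0.3360i → escape time 7
(row=3, col=1): c = -0.0933 + -0.3360i → escape time 7
(row=3, col=2): c = 0.1933 + -0.3360i → escape time 7
(row=3, col=3): c = 0.4800 + -0.3360i → escape time 6
(row=4, col=0): c = -0.3800 + -0.5780i → escape time 7
(row=4, col=1): c = -0.0933 + -0.5780i → escape time 7
(row=4, col=2): c = 0.1933 + -0.5780i → escape time 7
(row=4, col=3): c = 0.4800 + -0.5780i → escape time 5
(row=5, col=0): c = -0.3800 + -0.8200i → escape time 6
(row=5, col=1): c = -0.0933 + -0.8200i → escape time 7
(row=5, col=2): c = 0.1933 + -0.8200i → escape time 5
(row=5, col=3): c = 0.4800 + -0.8200i → escape time 3

Answer: 7776
7775
7775
7776
7775
6753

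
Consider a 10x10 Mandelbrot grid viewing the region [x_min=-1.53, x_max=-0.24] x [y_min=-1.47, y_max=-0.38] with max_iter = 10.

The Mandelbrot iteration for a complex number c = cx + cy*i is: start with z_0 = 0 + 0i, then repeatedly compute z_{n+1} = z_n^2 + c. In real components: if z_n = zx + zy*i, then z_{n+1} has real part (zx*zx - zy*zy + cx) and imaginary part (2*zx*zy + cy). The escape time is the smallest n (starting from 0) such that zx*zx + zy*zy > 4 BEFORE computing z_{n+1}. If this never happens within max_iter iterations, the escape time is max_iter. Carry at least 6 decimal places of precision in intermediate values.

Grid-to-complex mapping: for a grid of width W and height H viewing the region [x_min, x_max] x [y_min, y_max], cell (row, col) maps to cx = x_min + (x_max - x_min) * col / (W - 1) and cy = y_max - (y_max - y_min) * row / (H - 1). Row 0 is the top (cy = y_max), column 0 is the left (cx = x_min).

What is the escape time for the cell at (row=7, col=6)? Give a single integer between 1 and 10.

Answer: 3

Derivation:
z_0 = 0 + 0i, c = -0.6700 + -1.2278i
Iter 1: z = -0.6700 + -1.2278i, |z|^2 = 1.9563
Iter 2: z = -1.7285 + 0.4174i, |z|^2 = 3.1621
Iter 3: z = 2.1436 + -2.6709i, |z|^2 = 11.7287
Escaped at iteration 3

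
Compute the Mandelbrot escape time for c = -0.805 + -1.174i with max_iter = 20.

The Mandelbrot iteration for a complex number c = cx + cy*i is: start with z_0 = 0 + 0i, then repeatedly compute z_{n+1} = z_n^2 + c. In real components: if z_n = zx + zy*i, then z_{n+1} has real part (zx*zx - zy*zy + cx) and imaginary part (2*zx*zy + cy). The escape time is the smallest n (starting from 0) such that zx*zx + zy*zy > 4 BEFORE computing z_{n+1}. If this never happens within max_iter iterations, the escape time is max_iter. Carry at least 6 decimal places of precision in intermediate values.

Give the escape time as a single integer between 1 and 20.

Answer: 3

Derivation:
z_0 = 0 + 0i, c = -0.8050 + -1.1740i
Iter 1: z = -0.8050 + -1.1740i, |z|^2 = 2.0263
Iter 2: z = -1.5353 + 0.7161i, |z|^2 = 2.8699
Iter 3: z = 1.0391 + -3.3729i, |z|^2 = 12.4563
Escaped at iteration 3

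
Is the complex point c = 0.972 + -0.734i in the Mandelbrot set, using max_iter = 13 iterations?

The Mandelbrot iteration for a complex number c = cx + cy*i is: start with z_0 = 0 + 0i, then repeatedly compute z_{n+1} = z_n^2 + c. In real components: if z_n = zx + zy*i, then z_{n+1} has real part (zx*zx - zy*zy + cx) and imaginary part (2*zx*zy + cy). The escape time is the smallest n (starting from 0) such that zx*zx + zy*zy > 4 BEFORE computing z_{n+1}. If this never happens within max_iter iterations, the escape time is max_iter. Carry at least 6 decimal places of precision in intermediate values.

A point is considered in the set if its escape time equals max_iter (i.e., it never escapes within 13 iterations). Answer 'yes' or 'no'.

z_0 = 0 + 0i, c = 0.9720 + -0.7340i
Iter 1: z = 0.9720 + -0.7340i, |z|^2 = 1.4835
Iter 2: z = 1.3780 + -2.1609i, |z|^2 = 6.5684
Escaped at iteration 2

Answer: no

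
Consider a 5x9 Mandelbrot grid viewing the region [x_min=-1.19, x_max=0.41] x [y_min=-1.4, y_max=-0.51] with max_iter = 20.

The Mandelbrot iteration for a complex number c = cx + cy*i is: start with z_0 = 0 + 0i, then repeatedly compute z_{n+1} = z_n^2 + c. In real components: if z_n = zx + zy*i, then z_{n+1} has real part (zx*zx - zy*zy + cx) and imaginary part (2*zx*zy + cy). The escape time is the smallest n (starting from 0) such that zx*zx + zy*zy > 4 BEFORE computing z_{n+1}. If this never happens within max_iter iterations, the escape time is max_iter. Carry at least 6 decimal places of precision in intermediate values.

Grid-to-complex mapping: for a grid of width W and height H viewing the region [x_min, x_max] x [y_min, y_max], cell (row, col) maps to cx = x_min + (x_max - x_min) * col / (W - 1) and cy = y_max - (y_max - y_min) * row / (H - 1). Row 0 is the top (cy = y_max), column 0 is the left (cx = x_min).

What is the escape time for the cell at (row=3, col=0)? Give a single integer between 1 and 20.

Answer: 3

Derivation:
z_0 = 0 + 0i, c = -1.1900 + -0.8438i
Iter 1: z = -1.1900 + -0.8438i, |z|^2 = 2.1280
Iter 2: z = -0.4858 + 1.1644i, |z|^2 = 1.5918
Iter 3: z = -2.3098 + -1.9751i, |z|^2 = 9.2359
Escaped at iteration 3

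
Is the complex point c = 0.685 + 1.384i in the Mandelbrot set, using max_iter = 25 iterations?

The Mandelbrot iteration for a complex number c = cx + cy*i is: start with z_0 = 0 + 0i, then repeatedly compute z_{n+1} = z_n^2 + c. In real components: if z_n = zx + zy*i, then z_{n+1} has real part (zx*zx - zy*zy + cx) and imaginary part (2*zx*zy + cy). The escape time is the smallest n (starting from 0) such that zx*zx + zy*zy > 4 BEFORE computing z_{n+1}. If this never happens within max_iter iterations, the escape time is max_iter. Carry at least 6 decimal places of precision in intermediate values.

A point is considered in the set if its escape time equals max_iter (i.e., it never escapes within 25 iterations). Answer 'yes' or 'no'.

Answer: no

Derivation:
z_0 = 0 + 0i, c = 0.6850 + 1.3840i
Iter 1: z = 0.6850 + 1.3840i, |z|^2 = 2.3847
Iter 2: z = -0.7612 + 3.2801i, |z|^2 = 11.3384
Escaped at iteration 2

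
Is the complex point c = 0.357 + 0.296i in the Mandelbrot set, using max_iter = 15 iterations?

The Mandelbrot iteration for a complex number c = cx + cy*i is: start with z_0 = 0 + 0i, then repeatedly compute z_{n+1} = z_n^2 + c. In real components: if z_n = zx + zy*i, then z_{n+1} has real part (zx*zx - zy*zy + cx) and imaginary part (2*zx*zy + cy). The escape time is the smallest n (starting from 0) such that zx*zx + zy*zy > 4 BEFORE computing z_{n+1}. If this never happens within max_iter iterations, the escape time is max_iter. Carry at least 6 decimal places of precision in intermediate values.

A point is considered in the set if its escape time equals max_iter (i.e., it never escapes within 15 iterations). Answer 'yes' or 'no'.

Answer: yes

Derivation:
z_0 = 0 + 0i, c = 0.3570 + 0.2960i
Iter 1: z = 0.3570 + 0.2960i, |z|^2 = 0.2151
Iter 2: z = 0.3968 + 0.5073i, |z|^2 = 0.4149
Iter 3: z = 0.2571 + 0.6987i, |z|^2 = 0.5542
Iter 4: z = -0.0650 + 0.6552i, |z|^2 = 0.4335
Iter 5: z = -0.0681 + 0.2108i, |z|^2 = 0.0491
Iter 6: z = 0.3172 + 0.2673i, |z|^2 = 0.1721
Iter 7: z = 0.3862 + 0.4656i, |z|^2 = 0.3659
Iter 8: z = 0.2894 + 0.6556i, |z|^2 = 0.5135
Iter 9: z = 0.0109 + 0.6754i, |z|^2 = 0.4563
Iter 10: z = -0.0991 + 0.3108i, |z|^2 = 0.1064
Iter 11: z = 0.2702 + 0.2344i, |z|^2 = 0.1280
Iter 12: z = 0.3751 + 0.4227i, |z|^2 = 0.3194
Iter 13: z = 0.3190 + 0.6131i, |z|^2 = 0.4776
Iter 14: z = 0.0829 + 0.6871i, |z|^2 = 0.4790
Did not escape in 15 iterations → in set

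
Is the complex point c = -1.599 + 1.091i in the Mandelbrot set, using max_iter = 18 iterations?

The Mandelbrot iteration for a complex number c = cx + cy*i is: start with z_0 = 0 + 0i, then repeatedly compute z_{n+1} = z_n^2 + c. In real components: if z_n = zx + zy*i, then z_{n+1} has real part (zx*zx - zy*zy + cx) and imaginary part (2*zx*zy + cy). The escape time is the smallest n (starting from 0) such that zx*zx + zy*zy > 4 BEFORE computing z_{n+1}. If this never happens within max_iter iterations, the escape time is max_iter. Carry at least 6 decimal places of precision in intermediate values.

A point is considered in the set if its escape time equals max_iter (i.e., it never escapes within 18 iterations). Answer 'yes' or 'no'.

z_0 = 0 + 0i, c = -1.5990 + 1.0910i
Iter 1: z = -1.5990 + 1.0910i, |z|^2 = 3.7471
Iter 2: z = -0.2325 + -2.3980i, |z|^2 = 5.8045
Escaped at iteration 2

Answer: no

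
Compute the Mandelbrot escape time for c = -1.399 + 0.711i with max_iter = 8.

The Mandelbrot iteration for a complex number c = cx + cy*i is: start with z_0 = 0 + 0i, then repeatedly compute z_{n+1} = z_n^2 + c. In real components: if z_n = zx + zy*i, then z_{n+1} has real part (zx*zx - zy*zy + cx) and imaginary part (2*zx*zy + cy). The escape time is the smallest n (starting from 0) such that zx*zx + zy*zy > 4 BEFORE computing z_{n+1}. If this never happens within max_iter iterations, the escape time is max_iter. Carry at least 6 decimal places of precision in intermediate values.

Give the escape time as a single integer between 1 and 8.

Answer: 3

Derivation:
z_0 = 0 + 0i, c = -1.3990 + 0.7110i
Iter 1: z = -1.3990 + 0.7110i, |z|^2 = 2.4627
Iter 2: z = 0.0527 + -1.2784i, |z|^2 = 1.6370
Iter 3: z = -3.0305 + 0.5763i, |z|^2 = 9.5159
Escaped at iteration 3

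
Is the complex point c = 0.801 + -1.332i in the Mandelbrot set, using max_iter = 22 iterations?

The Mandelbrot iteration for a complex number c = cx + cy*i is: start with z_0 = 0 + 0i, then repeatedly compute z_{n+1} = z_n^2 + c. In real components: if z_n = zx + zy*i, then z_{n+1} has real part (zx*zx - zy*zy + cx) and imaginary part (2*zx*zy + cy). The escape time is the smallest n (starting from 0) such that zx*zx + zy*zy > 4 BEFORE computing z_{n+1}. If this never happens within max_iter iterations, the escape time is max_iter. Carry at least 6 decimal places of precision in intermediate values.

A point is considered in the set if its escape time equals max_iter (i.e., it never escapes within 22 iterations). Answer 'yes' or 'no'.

Answer: no

Derivation:
z_0 = 0 + 0i, c = 0.8010 + -1.3320i
Iter 1: z = 0.8010 + -1.3320i, |z|^2 = 2.4158
Iter 2: z = -0.3316 + -3.4659i, |z|^2 = 12.1222
Escaped at iteration 2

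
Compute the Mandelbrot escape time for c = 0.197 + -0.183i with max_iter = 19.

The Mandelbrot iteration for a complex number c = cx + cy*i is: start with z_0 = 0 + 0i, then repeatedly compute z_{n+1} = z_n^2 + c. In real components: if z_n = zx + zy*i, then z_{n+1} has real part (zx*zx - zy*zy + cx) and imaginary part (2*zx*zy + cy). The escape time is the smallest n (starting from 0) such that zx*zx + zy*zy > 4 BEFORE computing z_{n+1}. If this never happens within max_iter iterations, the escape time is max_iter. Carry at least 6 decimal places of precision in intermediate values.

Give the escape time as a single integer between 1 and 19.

z_0 = 0 + 0i, c = 0.1970 + -0.1830i
Iter 1: z = 0.1970 + -0.1830i, |z|^2 = 0.0723
Iter 2: z = 0.2023 + -0.2551i, |z|^2 = 0.1060
Iter 3: z = 0.1729 + -0.2862i, |z|^2 = 0.1118
Iter 4: z = 0.1450 + -0.2820i, |z|^2 = 0.1005
Iter 5: z = 0.1385 + -0.2647i, |z|^2 = 0.0893
Iter 6: z = 0.1461 + -0.2563i, |z|^2 = 0.0871
Iter 7: z = 0.1526 + -0.2579i, |z|^2 = 0.0898
Iter 8: z = 0.1538 + -0.2617i, |z|^2 = 0.0922
Iter 9: z = 0.1521 + -0.2635i, |z|^2 = 0.0926
Iter 10: z = 0.1507 + -0.2632i, |z|^2 = 0.0920
Iter 11: z = 0.1505 + -0.2623i, |z|^2 = 0.0915
Iter 12: z = 0.1508 + -0.2619i, |z|^2 = 0.0914
Iter 13: z = 0.1511 + -0.2620i, |z|^2 = 0.0915
Iter 14: z = 0.1512 + -0.2622i, |z|^2 = 0.0916
Iter 15: z = 0.1511 + -0.2623i, |z|^2 = 0.0916
Iter 16: z = 0.1510 + -0.2623i, |z|^2 = 0.0916
Iter 17: z = 0.1510 + -0.2622i, |z|^2 = 0.0916
Iter 18: z = 0.1510 + -0.2622i, |z|^2 = 0.0916

Answer: 19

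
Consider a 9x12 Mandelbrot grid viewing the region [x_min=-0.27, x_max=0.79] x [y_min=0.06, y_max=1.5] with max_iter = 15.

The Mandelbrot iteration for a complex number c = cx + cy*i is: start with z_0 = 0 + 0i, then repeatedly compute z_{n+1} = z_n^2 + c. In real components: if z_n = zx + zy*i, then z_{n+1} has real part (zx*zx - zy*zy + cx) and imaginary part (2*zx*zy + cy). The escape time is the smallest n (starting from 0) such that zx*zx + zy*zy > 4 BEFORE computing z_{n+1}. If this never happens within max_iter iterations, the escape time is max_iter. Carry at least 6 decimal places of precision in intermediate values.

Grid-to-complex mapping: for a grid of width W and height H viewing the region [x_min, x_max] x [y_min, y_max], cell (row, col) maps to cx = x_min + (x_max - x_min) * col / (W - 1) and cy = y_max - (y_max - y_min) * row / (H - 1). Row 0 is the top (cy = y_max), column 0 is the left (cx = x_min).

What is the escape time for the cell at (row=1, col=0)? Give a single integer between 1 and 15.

Answer: 2

Derivation:
z_0 = 0 + 0i, c = -0.2700 + 1.3691i
Iter 1: z = -0.2700 + 1.3691i, |z|^2 = 1.9473
Iter 2: z = -2.0715 + 0.6298i, |z|^2 = 4.6878
Escaped at iteration 2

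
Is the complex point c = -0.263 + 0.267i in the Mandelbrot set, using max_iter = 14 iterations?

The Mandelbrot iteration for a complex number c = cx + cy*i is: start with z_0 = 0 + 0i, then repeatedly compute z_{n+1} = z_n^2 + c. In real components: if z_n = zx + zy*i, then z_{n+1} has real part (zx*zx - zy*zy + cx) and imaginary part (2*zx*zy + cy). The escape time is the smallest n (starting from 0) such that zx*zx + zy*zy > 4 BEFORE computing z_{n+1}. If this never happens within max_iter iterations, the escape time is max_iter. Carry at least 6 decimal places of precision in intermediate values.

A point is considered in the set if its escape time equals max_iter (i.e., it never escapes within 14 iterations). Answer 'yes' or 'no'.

z_0 = 0 + 0i, c = -0.2630 + 0.2670i
Iter 1: z = -0.2630 + 0.2670i, |z|^2 = 0.1405
Iter 2: z = -0.2651 + 0.1266i, |z|^2 = 0.0863
Iter 3: z = -0.2087 + 0.1999i, |z|^2 = 0.0835
Iter 4: z = -0.2594 + 0.1836i, |z|^2 = 0.1010
Iter 5: z = -0.2294 + 0.1718i, |z|^2 = 0.0821
Iter 6: z = -0.2399 + 0.1882i, |z|^2 = 0.0930
Iter 7: z = -0.2409 + 0.1767i, |z|^2 = 0.0892
Iter 8: z = -0.2362 + 0.1819i, |z|^2 = 0.0889
Iter 9: z = -0.2403 + 0.1811i, |z|^2 = 0.0905
Iter 10: z = -0.2381 + 0.1800i, |z|^2 = 0.0891
Iter 11: z = -0.2387 + 0.1813i, |z|^2 = 0.0899
Iter 12: z = -0.2389 + 0.1804i, |z|^2 = 0.0896
Iter 13: z = -0.2385 + 0.1808i, |z|^2 = 0.0896
Did not escape in 14 iterations → in set

Answer: yes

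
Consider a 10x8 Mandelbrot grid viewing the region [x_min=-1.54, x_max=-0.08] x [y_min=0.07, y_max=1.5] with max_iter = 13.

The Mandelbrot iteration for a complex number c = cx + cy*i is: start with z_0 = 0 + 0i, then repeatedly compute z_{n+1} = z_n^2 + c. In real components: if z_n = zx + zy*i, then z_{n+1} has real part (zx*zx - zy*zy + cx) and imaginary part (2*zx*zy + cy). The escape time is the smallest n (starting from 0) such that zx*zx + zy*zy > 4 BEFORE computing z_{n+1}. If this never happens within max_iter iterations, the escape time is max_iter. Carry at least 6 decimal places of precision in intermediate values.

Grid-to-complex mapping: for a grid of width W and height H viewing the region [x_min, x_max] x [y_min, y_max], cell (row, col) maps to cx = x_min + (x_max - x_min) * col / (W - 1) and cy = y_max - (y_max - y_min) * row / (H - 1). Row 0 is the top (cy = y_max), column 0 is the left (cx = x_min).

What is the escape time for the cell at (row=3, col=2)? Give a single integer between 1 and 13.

z_0 = 0 + 0i, c = -1.2156 + 0.8871i
Iter 1: z = -1.2156 + 0.8871i, |z|^2 = 2.2646
Iter 2: z = -0.5250 + -1.2696i, |z|^2 = 1.8875
Iter 3: z = -2.5518 + 2.2202i, |z|^2 = 11.4412
Escaped at iteration 3

Answer: 3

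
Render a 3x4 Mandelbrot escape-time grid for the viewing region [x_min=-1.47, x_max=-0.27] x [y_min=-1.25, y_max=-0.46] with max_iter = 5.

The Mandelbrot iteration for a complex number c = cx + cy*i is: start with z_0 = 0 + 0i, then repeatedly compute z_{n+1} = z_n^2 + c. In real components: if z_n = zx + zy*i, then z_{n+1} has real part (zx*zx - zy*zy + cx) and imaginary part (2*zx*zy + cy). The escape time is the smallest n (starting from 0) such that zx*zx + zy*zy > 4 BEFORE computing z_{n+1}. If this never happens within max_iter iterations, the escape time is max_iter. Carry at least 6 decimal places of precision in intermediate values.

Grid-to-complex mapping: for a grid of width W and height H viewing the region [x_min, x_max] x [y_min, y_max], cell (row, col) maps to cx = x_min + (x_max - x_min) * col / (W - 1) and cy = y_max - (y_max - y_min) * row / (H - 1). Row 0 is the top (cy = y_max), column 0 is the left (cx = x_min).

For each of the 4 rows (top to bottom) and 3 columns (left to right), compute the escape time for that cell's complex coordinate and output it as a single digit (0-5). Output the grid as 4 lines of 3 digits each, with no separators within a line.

(row=0, col=0): c = -1.4700 + -0.4600i → escape time 3
(row=0, col=1): c = -0.8700 + -0.4600i → escape time 5
(row=0, col=2): c = -0.2700 + -0.4600i → escape time 5
(row=1, col=0): c = -1.4700 + -0.7233i → escape time 3
(row=1, col=1): c = -0.8700 + -0.7233i → escape time 4
(row=1, col=2): c = -0.2700 + -0.7233i → escape time 5
(row=2, col=0): c = -1.4700 + -0.9867i → escape time 3
(row=2, col=1): c = -0.8700 + -0.9867i → escape time 3
(row=2, col=2): c = -0.2700 + -0.9867i → escape time 5
(row=3, col=0): c = -1.4700 + -1.2500i → escape time 2
(row=3, col=1): c = -0.8700 + -1.2500i → escape time 3
(row=3, col=2): c = -0.2700 + -1.2500i → escape time 3

Answer: 355
345
335
233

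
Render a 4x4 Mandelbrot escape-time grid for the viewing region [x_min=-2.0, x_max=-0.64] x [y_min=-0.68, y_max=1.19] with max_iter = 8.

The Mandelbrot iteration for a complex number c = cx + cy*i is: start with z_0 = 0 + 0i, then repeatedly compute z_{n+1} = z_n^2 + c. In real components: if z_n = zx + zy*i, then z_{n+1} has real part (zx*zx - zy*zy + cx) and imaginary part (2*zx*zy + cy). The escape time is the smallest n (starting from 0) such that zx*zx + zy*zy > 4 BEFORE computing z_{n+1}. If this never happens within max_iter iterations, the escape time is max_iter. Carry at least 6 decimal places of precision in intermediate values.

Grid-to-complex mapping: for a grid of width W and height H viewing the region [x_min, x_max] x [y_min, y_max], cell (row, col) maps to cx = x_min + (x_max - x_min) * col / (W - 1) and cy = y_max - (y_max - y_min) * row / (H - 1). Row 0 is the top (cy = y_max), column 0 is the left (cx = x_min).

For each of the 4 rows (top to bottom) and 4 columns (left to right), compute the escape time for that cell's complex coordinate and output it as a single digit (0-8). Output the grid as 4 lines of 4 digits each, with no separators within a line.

(row=0, col=0): c = -2.0000 + 1.1900i → escape time 1
(row=0, col=1): c = -1.5467 + 1.1900i → escape time 2
(row=0, col=2): c = -1.0933 + 1.1900i → escape time 3
(row=0, col=3): c = -0.6400 + 1.1900i → escape time 3
(row=1, col=0): c = -2.0000 + 0.5667i → escape time 1
(row=1, col=1): c = -1.5467 + 0.5667i → escape time 3
(row=1, col=2): c = -1.0933 + 0.5667i → escape time 4
(row=1, col=3): c = -0.6400 + 0.5667i → escape time 8
(row=2, col=0): c = -2.0000 + -0.0567i → escape time 1
(row=2, col=1): c = -1.5467 + -0.0567i → escape time 7
(row=2, col=2): c = -1.0933 + -0.0567i → escape time 8
(row=2, col=3): c = -0.6400 + -0.0567i → escape time 8
(row=3, col=0): c = -2.0000 + -0.6800i → escape time 1
(row=3, col=1): c = -1.5467 + -0.6800i → escape time 3
(row=3, col=2): c = -1.0933 + -0.6800i → escape time 3
(row=3, col=3): c = -0.6400 + -0.6800i → escape time 8

Answer: 1233
1348
1788
1338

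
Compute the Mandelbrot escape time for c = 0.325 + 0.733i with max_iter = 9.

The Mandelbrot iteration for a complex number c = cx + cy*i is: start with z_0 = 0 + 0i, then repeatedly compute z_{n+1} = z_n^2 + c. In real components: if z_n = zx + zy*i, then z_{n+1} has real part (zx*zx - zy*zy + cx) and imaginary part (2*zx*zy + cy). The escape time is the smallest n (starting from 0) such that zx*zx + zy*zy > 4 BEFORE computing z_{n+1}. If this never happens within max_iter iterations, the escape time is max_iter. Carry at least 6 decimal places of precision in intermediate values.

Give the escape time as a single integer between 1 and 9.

z_0 = 0 + 0i, c = 0.3250 + 0.7330i
Iter 1: z = 0.3250 + 0.7330i, |z|^2 = 0.6429
Iter 2: z = -0.1067 + 1.2094i, |z|^2 = 1.4741
Iter 3: z = -1.1264 + 0.4750i, |z|^2 = 1.4944
Iter 4: z = 1.3681 + -0.3371i, |z|^2 = 1.9854
Iter 5: z = 2.0832 + -0.1893i, |z|^2 = 4.3756
Escaped at iteration 5

Answer: 5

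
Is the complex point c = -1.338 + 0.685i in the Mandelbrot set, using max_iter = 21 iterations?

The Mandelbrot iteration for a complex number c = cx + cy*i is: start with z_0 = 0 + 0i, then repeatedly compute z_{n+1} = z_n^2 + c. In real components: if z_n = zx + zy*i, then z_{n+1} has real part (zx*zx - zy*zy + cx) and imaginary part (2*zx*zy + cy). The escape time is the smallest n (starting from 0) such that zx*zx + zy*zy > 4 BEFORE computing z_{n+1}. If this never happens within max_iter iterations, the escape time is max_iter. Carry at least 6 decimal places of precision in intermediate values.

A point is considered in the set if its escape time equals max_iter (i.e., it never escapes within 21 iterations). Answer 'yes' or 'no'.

Answer: no

Derivation:
z_0 = 0 + 0i, c = -1.3380 + 0.6850i
Iter 1: z = -1.3380 + 0.6850i, |z|^2 = 2.2595
Iter 2: z = -0.0170 + -1.1481i, |z|^2 = 1.3183
Iter 3: z = -2.6558 + 0.7240i, |z|^2 = 7.5772
Escaped at iteration 3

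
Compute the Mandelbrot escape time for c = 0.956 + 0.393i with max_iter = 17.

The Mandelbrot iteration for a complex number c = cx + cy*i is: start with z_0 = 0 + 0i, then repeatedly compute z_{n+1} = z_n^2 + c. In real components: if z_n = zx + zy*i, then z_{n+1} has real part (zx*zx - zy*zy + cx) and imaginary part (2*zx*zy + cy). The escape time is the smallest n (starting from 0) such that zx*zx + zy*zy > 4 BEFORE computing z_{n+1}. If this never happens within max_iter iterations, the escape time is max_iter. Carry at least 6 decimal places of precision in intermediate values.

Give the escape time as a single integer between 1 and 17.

z_0 = 0 + 0i, c = 0.9560 + 0.3930i
Iter 1: z = 0.9560 + 0.3930i, |z|^2 = 1.0684
Iter 2: z = 1.7155 + 1.1444i, |z|^2 = 4.2526
Escaped at iteration 2

Answer: 2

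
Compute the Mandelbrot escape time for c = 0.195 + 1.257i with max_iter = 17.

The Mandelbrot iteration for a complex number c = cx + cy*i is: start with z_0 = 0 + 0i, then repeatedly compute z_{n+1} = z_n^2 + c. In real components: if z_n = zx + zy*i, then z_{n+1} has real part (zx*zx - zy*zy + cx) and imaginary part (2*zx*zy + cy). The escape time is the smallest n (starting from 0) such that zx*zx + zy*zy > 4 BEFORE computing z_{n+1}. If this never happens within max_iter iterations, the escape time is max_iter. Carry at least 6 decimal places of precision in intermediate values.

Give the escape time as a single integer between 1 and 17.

z_0 = 0 + 0i, c = 0.1950 + 1.2570i
Iter 1: z = 0.1950 + 1.2570i, |z|^2 = 1.6181
Iter 2: z = -1.3470 + 1.7472i, |z|^2 = 4.8673
Escaped at iteration 2

Answer: 2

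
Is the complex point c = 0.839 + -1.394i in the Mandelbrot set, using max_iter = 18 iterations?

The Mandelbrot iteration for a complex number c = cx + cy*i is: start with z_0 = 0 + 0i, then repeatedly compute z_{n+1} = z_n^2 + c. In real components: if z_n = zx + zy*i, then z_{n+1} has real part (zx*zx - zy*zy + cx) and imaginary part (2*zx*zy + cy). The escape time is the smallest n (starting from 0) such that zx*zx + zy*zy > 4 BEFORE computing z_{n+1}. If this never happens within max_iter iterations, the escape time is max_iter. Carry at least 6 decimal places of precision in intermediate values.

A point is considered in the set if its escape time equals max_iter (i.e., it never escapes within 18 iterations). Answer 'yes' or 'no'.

z_0 = 0 + 0i, c = 0.8390 + -1.3940i
Iter 1: z = 0.8390 + -1.3940i, |z|^2 = 2.6472
Iter 2: z = -0.4003 + -3.7331i, |z|^2 = 14.0965
Escaped at iteration 2

Answer: no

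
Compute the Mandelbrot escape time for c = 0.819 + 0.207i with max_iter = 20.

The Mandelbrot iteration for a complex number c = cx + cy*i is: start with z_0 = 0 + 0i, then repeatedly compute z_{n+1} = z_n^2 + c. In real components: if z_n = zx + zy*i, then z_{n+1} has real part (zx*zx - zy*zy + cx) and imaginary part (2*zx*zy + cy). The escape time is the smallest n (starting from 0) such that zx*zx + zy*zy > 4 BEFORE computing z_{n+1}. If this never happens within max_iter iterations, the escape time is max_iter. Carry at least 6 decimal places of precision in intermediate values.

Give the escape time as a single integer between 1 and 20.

z_0 = 0 + 0i, c = 0.8190 + 0.2070i
Iter 1: z = 0.8190 + 0.2070i, |z|^2 = 0.7136
Iter 2: z = 1.4469 + 0.5461i, |z|^2 = 2.3917
Iter 3: z = 2.6144 + 1.7872i, |z|^2 = 10.0291
Escaped at iteration 3

Answer: 3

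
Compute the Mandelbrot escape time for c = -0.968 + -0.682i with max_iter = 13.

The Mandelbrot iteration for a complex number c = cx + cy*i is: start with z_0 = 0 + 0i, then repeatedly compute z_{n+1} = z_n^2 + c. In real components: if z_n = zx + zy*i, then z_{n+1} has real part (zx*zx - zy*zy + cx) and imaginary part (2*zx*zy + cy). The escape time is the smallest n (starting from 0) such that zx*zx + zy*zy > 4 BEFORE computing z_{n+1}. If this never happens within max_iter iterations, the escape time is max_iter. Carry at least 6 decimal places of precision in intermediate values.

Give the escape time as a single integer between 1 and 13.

Answer: 4

Derivation:
z_0 = 0 + 0i, c = -0.9680 + -0.6820i
Iter 1: z = -0.9680 + -0.6820i, |z|^2 = 1.4021
Iter 2: z = -0.4961 + 0.6384i, |z|^2 = 0.6536
Iter 3: z = -1.1294 + -1.3154i, |z|^2 = 3.0057
Iter 4: z = -1.4227 + 2.2891i, |z|^2 = 7.2641
Escaped at iteration 4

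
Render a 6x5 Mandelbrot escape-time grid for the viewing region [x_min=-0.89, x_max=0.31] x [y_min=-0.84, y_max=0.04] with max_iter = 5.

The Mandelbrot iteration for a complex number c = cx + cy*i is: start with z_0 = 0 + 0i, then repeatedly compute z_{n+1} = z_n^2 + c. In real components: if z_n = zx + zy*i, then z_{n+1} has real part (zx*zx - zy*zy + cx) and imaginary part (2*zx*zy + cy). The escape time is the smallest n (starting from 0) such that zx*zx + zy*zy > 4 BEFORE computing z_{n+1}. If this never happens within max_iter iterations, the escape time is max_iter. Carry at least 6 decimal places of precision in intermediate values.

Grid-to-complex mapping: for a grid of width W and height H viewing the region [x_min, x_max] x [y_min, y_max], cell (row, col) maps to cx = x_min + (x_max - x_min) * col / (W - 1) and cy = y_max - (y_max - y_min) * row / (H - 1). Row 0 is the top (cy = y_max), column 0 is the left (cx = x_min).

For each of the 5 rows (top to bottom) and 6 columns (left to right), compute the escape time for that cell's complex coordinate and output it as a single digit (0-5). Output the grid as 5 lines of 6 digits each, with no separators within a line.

(row=0, col=0): c = -0.8900 + 0.0400i → escape time 5
(row=0, col=1): c = -0.6500 + 0.0400i → escape time 5
(row=0, col=2): c = -0.4100 + 0.0400i → escape time 5
(row=0, col=3): c = -0.1700 + 0.0400i → escape time 5
(row=0, col=4): c = 0.0700 + 0.0400i → escape time 5
(row=0, col=5): c = 0.3100 + 0.0400i → escape time 5
(row=1, col=0): c = -0.8900 + -0.1800i → escape time 5
(row=1, col=1): c = -0.6500 + -0.1800i → escape time 5
(row=1, col=2): c = -0.4100 + -0.1800i → escape time 5
(row=1, col=3): c = -0.1700 + -0.1800i → escape time 5
(row=1, col=4): c = 0.0700 + -0.1800i → escape time 5
(row=1, col=5): c = 0.3100 + -0.1800i → escape time 5
(row=2, col=0): c = -0.8900 + -0.4000i → escape time 5
(row=2, col=1): c = -0.6500 + -0.4000i → escape time 5
(row=2, col=2): c = -0.4100 + -0.4000i → escape time 5
(row=2, col=3): c = -0.1700 + -0.4000i → escape time 5
(row=2, col=4): c = 0.0700 + -0.4000i → escape time 5
(row=2, col=5): c = 0.3100 + -0.4000i → escape time 5
(row=3, col=0): c = -0.8900 + -0.6200i → escape time 5
(row=3, col=1): c = -0.6500 + -0.6200i → escape time 5
(row=3, col=2): c = -0.4100 + -0.6200i → escape time 5
(row=3, col=3): c = -0.1700 + -0.6200i → escape time 5
(row=3, col=4): c = 0.0700 + -0.6200i → escape time 5
(row=3, col=5): c = 0.3100 + -0.6200i → escape time 5
(row=4, col=0): c = -0.8900 + -0.8400i → escape time 3
(row=4, col=1): c = -0.6500 + -0.8400i → escape time 4
(row=4, col=2): c = -0.4100 + -0.8400i → escape time 5
(row=4, col=3): c = -0.1700 + -0.8400i → escape time 5
(row=4, col=4): c = 0.0700 + -0.8400i → escape time 5
(row=4, col=5): c = 0.3100 + -0.8400i → escape time 4

Answer: 555555
555555
555555
555555
345554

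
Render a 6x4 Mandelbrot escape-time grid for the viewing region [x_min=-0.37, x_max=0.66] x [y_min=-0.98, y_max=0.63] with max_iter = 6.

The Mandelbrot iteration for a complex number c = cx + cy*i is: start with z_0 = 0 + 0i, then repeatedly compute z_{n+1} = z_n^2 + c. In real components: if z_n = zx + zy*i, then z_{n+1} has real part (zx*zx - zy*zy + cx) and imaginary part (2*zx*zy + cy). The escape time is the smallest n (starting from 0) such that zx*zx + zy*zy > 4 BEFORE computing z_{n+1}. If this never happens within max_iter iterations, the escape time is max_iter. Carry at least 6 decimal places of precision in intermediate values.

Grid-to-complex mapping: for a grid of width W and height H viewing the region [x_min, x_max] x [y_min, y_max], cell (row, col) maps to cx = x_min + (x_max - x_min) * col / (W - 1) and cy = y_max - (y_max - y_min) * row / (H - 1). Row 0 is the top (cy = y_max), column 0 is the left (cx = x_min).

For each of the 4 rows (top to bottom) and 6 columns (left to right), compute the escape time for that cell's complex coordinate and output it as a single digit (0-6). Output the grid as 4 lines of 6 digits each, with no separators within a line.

(row=0, col=0): c = -0.3700 + 0.6300i → escape time 6
(row=0, col=1): c = -0.1640 + 0.6300i → escape time 6
(row=0, col=2): c = 0.0420 + 0.6300i → escape time 6
(row=0, col=3): c = 0.2480 + 0.6300i → escape time 6
(row=0, col=4): c = 0.4540 + 0.6300i → escape time 5
(row=0, col=5): c = 0.6600 + 0.6300i → escape time 3
(row=1, col=0): c = -0.3700 + 0.0933i → escape time 6
(row=1, col=1): c = -0.1640 + 0.0933i → escape time 6
(row=1, col=2): c = 0.0420 + 0.0933i → escape time 6
(row=1, col=3): c = 0.2480 + 0.0933i → escape time 6
(row=1, col=4): c = 0.4540 + 0.0933i → escape time 6
(row=1, col=5): c = 0.6600 + 0.0933i → escape time 4
(row=2, col=0): c = -0.3700 + -0.4433i → escape time 6
(row=2, col=1): c = -0.1640 + -0.4433i → escape time 6
(row=2, col=2): c = 0.0420 + -0.4433i → escape time 6
(row=2, col=3): c = 0.2480 + -0.4433i → escape time 6
(row=2, col=4): c = 0.4540 + -0.4433i → escape time 6
(row=2, col=5): c = 0.6600 + -0.4433i → escape time 3
(row=3, col=0): c = -0.3700 + -0.9800i → escape time 5
(row=3, col=1): c = -0.1640 + -0.9800i → escape time 6
(row=3, col=2): c = 0.0420 + -0.9800i → escape time 5
(row=3, col=3): c = 0.2480 + -0.9800i → escape time 4
(row=3, col=4): c = 0.4540 + -0.9800i → escape time 3
(row=3, col=5): c = 0.6600 + -0.9800i → escape time 2

Answer: 666653
666664
666663
565432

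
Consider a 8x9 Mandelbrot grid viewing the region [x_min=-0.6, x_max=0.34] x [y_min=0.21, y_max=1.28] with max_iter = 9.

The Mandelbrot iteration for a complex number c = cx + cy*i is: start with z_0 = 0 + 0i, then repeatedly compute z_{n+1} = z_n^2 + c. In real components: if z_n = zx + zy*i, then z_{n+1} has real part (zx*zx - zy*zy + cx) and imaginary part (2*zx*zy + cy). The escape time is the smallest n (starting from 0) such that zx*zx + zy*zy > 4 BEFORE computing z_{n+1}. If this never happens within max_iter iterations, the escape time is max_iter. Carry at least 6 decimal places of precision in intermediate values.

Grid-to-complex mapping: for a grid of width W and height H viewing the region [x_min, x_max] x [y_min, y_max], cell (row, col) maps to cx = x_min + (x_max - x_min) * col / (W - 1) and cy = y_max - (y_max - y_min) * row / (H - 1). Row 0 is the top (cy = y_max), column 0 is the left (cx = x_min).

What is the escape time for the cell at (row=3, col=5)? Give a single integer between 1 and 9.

Answer: 6

Derivation:
z_0 = 0 + 0i, c = 0.0714 + 0.8788i
Iter 1: z = 0.0714 + 0.8788i, |z|^2 = 0.7773
Iter 2: z = -0.6957 + 1.0043i, |z|^2 = 1.4925
Iter 3: z = -0.4532 + -0.5186i, |z|^2 = 0.4743
Iter 4: z = 0.0079 + 1.3488i, |z|^2 = 1.8192
Iter 5: z = -1.7477 + 0.9001i, |z|^2 = 3.8646
Iter 6: z = 2.3156 + -2.2675i, |z|^2 = 10.5038
Escaped at iteration 6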